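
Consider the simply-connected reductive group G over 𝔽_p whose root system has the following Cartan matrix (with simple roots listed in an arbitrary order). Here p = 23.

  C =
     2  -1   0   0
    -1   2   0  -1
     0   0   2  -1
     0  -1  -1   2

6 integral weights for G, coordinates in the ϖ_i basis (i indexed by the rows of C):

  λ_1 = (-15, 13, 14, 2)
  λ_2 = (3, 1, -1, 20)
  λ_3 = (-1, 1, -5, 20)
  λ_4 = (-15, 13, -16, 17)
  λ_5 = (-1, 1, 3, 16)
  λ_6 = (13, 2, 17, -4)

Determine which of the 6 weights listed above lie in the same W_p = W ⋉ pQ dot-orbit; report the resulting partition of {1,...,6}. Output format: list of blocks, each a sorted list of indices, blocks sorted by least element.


Type A_4, rank 4, |W|=120; reorder rows/cols to standard.

λ_j+ρ reflected into Ā_23 (⟨·,θ^∨⟩≤23); 4-tuples as given:

    [1] (5, 0, 6, 3)
    [2] (0, 2, 4, 17)
    [3] (0, 2, 4, 17)
    [4] (5, 0, 6, 3)
    [5] (0, 2, 4, 17)
    [6] (5, 0, 6, 3)

The 6 indices split into 2 linkage classes (same alcove rep ⇔ same W_23-dot-orbit):

[[1, 4, 6], [2, 3, 5]]


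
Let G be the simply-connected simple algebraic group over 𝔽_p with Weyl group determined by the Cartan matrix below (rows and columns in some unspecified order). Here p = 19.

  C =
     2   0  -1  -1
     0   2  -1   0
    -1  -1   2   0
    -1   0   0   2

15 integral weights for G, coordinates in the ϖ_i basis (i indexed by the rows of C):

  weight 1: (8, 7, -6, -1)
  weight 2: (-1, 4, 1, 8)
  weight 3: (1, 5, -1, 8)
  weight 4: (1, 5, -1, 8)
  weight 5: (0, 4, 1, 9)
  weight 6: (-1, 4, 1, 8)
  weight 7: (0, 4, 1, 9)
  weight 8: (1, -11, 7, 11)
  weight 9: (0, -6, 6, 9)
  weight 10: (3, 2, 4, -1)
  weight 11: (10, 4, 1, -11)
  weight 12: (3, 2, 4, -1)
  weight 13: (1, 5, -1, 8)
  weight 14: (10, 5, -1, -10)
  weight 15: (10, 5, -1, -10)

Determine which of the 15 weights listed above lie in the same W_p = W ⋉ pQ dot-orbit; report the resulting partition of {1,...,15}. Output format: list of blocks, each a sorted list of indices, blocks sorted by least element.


C ↔ A_4 under row/col permutation; |W(A_4)| = 120.

Folding the 15 weights λ_j+ρ into Ā_19 (reps in the given 4-coord order):

    [1] (4, 3, 5, 0)
    [2] (0, 5, 2, 9)
    [3] (2, 6, 0, 9)
    [4] (2, 6, 0, 9)
    [5] (1, 5, 2, 10)
    [6] (0, 5, 2, 9)
    [7] (1, 5, 2, 10)
    [8] (0, 5, 2, 9)
    [9] (1, 5, 2, 10)
    [10] (4, 3, 5, 0)
    [11] (1, 5, 2, 10)
    [12] (4, 3, 5, 0)
    [13] (2, 6, 0, 9)
    [14] (2, 6, 0, 9)
    [15] (2, 6, 0, 9)

These 15 weights hit 4 W_19-dot-orbits; sizes (3, 3, 5, 4):

[[1, 10, 12], [2, 6, 8], [3, 4, 13, 14, 15], [5, 7, 9, 11]]


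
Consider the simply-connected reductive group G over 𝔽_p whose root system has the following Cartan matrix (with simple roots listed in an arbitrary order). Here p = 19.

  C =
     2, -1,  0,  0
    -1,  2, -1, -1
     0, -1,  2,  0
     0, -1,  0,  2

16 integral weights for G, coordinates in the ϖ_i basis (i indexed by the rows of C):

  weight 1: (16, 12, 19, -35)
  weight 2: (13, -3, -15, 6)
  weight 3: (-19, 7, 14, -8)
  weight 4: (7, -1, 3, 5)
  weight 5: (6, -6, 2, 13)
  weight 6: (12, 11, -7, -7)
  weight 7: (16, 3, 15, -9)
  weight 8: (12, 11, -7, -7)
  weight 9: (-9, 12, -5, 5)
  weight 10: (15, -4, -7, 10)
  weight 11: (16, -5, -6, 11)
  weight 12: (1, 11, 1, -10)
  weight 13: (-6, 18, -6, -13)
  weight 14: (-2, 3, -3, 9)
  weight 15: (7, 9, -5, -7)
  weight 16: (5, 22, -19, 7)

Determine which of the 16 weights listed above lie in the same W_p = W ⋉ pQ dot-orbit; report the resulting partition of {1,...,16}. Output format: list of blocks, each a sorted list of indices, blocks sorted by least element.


Cartan matrix: type D_4 (|W|=192); un-permuting the 4 rows.

Folding the 16 weights λ_j+ρ into Ā_19 (reps in the given 4-coord order):

    1: (1, 1, 2, 10)
    2: (2, 3, 2, 9)
    3: (1, 1, 2, 10)
    4: (8, 0, 4, 6)
    5: (2, 3, 2, 9)
    6: (7, 6, 0, 0)
    7: (1, 1, 2, 10)
    8: (7, 6, 0, 0)
    9: (8, 0, 4, 6)
    10: (7, 1, 3, 2)
    11: (7, 1, 3, 2)
    12: (2, 3, 2, 9)
    13: (2, 3, 2, 9)
    14: (1, 1, 2, 10)
    15: (8, 0, 4, 6)
    16: (8, 0, 4, 6)

Grouping the 16 weights by Ā_19-representative: 5 linkage classes.

[[1, 3, 7, 14], [2, 5, 12, 13], [4, 9, 15, 16], [6, 8], [10, 11]]


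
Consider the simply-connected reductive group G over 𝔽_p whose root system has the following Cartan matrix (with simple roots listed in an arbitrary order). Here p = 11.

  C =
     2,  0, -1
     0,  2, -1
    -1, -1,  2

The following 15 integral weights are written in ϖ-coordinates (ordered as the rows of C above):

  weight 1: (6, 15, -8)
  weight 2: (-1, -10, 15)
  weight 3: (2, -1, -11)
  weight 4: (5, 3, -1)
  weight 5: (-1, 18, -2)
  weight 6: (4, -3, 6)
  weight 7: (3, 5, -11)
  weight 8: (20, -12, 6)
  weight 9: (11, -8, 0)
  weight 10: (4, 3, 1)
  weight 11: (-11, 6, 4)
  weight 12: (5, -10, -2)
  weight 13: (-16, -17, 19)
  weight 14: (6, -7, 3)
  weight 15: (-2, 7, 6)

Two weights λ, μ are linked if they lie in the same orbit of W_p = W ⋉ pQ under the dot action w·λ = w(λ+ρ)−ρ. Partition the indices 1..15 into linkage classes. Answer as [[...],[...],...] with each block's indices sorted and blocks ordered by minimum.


Root system A_3: the 3×3 matrix C matches after relabeling.

Each λ_j+ρ reduced to Ā_11; 3-tuples below use C's row order:

  λ_1 → (5, 4, 2);  λ_2 → (5, 4, 2);  λ_3 → (0, 3, 7);  λ_4 → (6, 4, 0);  λ_5 → (0, 3, 7);  λ_6 → (4, 1, 5);  λ_7 → (6, 4, 0);  λ_8 → (6, 4, 0);  λ_9 → (4, 1, 5);  λ_10 → (5, 4, 2);  λ_11 → (4, 1, 5);  λ_12 → (4, 1, 5);  λ_13 → (5, 4, 2);  λ_14 → (5, 4, 2);  λ_15 → (3, 4, 3)

5 distinct reps among the 15 weights ⇒ 5 W_11-linkage classes:

[[1, 2, 10, 13, 14], [3, 5], [4, 7, 8], [6, 9, 11, 12], [15]]


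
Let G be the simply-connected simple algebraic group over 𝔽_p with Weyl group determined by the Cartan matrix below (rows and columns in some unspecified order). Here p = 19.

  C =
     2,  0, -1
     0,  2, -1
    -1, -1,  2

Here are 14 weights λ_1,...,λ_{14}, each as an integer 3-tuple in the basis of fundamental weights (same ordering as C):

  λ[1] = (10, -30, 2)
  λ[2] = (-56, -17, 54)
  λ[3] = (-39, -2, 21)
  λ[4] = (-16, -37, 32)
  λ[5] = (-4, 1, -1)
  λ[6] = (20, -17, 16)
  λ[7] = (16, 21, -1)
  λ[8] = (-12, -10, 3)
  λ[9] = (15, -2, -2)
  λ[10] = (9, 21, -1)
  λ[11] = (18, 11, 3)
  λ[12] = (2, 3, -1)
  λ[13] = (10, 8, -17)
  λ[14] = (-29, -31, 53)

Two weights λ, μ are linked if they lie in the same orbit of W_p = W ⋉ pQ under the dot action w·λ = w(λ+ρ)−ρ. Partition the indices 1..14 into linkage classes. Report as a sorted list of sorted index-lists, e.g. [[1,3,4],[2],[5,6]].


Root system A_3: the 3×3 matrix C matches after relabeling.

Alcove-folded reps (p=19, 14 weights, presented ϖ-order):

  λ_1 → (5, 7, 4) · λ_2 → (0, 1, 2) · λ_3 → (0, 1, 2) · λ_4 → (14, 1, 1) · λ_5 → (0, 1, 2) · λ_6 → (0, 1, 2) · λ_7 → (0, 1, 2) · λ_8 → (5, 7, 4) · λ_9 → (14, 1, 1) · λ_10 → (0, 6, 3) · λ_11 → (3, 4, 0) · λ_12 → (3, 4, 0) · λ_13 → (5, 7, 4) · λ_14 → (5, 7, 4)

The 14 indices split into 5 linkage classes (same alcove rep ⇔ same W_19-dot-orbit):

[[1, 8, 13, 14], [2, 3, 5, 6, 7], [4, 9], [10], [11, 12]]


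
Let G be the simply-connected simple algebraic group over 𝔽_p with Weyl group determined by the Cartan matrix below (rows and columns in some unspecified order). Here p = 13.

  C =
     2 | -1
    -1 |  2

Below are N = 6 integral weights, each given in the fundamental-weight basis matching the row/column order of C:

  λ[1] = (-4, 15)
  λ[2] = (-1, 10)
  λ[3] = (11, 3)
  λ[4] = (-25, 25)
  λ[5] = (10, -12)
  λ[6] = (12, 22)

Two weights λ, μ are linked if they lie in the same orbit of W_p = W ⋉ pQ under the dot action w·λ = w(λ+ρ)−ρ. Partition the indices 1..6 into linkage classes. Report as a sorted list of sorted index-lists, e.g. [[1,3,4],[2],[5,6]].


C ↔ A_2 under row/col permutation; |W(A_2)| = 6.

Ā_13 reps of the 6 weights (A_2, coords as presented):

  1: (0, 10)
  2: (0, 11)
  3: (9, 1)
  4: (0, 11)
  5: (0, 11)
  6: (0, 10)

The 6 indices split into 3 linkage classes (same alcove rep ⇔ same W_13-dot-orbit):

[[1, 6], [2, 4, 5], [3]]


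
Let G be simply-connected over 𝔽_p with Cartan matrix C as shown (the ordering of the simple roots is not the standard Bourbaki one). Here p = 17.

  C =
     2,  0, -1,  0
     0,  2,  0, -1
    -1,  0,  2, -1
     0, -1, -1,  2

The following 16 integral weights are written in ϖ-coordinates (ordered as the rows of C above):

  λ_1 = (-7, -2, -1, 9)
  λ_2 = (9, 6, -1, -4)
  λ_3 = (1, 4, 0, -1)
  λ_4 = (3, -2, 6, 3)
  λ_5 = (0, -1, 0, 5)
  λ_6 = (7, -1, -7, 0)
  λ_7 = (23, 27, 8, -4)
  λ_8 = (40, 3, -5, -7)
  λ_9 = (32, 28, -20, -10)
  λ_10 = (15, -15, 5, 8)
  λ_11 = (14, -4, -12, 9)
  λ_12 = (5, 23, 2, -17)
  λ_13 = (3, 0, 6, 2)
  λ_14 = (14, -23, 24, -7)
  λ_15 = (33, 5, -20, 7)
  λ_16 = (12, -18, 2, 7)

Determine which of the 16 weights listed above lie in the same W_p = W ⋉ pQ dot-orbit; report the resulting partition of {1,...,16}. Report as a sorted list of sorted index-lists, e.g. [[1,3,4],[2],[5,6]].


Type A_4, rank 4, |W|=120; reorder rows/cols to standard.

Ā_17 reps of the 16 weights (A_4, coords as presented):

  λ_1+ρ ↦ (0, 1, 6, 3)
  λ_2+ρ ↦ (7, 4, 3, 0)
  λ_3+ρ ↦ (2, 5, 1, 0)
  λ_4+ρ ↦ (4, 1, 7, 3)
  λ_5+ρ ↦ (1, 0, 1, 6)
  λ_6+ρ ↦ (2, 5, 1, 0)
  λ_7+ρ ↦ (0, 1, 6, 3)
  λ_8+ρ ↦ (4, 1, 7, 3)
  λ_9+ρ ↦ (2, 5, 1, 0)
  λ_10+ρ ↦ (2, 5, 1, 0)
  λ_11+ρ ↦ (4, 1, 7, 3)
  λ_12+ρ ↦ (0, 1, 6, 3)
  λ_13+ρ ↦ (4, 1, 7, 3)
  λ_14+ρ ↦ (2, 6, 0, 6)
  λ_15+ρ ↦ (2, 6, 0, 6)
  λ_16+ρ ↦ (0, 1, 6, 3)

6 distinct reps among the 16 weights ⇒ 6 W_17-linkage classes:

[[1, 7, 12, 16], [2], [3, 6, 9, 10], [4, 8, 11, 13], [5], [14, 15]]


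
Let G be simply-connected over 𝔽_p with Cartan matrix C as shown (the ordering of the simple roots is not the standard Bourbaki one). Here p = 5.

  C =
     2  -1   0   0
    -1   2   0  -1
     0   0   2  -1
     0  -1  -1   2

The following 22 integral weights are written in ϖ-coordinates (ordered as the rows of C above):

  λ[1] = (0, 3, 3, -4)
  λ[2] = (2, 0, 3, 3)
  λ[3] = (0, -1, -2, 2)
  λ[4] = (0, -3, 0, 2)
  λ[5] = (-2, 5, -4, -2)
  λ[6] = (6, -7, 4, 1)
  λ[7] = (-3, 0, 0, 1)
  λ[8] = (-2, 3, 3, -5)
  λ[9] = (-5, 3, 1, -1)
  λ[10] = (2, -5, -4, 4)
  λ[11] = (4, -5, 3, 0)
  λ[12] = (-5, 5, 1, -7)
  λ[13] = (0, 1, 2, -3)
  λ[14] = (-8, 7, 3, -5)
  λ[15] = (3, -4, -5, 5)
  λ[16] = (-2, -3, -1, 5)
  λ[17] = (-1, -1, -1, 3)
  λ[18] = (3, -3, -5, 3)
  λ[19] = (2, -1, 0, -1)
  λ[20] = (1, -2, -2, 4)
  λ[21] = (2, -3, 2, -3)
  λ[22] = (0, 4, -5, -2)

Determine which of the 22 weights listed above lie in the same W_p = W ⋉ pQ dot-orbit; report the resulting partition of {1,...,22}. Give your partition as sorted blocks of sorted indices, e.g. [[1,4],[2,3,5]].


Root system A_4: the 4×4 matrix C matches after relabeling.

Alcove-folded reps (p=5, 22 weights, presented ϖ-order):

  [1] (0, 1, 0, 3);  [2] (1, 1, 1, 2);  [3] (1, 0, 1, 2);  [4] (1, 1, 1, 1);  [5] (0, 1, 0, 3);  [6] (1, 0, 1, 2);  [7] (1, 1, 1, 1);  [8] (0, 1, 0, 3);  [9] (3, 0, 1, 0);  [10] (1, 1, 1, 2);  [11] (0, 1, 0, 3);  [12] (1, 1, 1, 2);  [13] (1, 0, 1, 2);  [14] (1, 1, 1, 2);  [15] (1, 1, 1, 1);  [16] (1, 1, 1, 2);  [17] (0, 0, 0, 4);  [18] (1, 0, 1, 2);  [19] (3, 0, 1, 0);  [20] (0, 1, 0, 3);  [21] (1, 1, 1, 1);  [22] (0, 0, 0, 4)

Partition of {1..22} into 6 W_5-dot-orbits:

[[1, 5, 8, 11, 20], [2, 10, 12, 14, 16], [3, 6, 13, 18], [4, 7, 15, 21], [9, 19], [17, 22]]


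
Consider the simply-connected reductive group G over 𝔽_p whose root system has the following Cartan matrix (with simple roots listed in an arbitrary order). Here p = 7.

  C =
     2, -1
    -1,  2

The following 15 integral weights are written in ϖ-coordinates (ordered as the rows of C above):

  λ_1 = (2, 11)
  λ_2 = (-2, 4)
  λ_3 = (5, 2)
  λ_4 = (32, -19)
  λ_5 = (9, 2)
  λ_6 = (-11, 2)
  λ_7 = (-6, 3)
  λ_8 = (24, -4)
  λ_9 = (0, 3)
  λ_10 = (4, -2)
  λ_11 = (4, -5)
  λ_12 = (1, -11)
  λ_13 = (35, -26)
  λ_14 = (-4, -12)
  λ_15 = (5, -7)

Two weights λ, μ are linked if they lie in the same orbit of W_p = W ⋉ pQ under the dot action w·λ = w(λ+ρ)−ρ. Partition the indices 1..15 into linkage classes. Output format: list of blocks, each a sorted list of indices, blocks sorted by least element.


C ↔ A_2 under row/col permutation; |W(A_2)| = 6.

Alcove-folded reps (p=7, 15 weights, presented ϖ-order):

  λ_1+ρ ↦ (4, 1) · λ_2+ρ ↦ (1, 4) · λ_3+ρ ↦ (4, 1) · λ_4+ρ ↦ (1, 4) · λ_5+ρ ↦ (1, 3) · λ_6+ρ ↦ (0, 4) · λ_7+ρ ↦ (4, 1) · λ_8+ρ ↦ (1, 3) · λ_9+ρ ↦ (1, 4) · λ_10+ρ ↦ (4, 1) · λ_11+ρ ↦ (1, 4) · λ_12+ρ ↦ (4, 1) · λ_13+ρ ↦ (1, 3) · λ_14+ρ ↦ (0, 4) · λ_15+ρ ↦ (0, 6)

Linkage partition of the 15 weights (5 classes, p=7):

[[1, 3, 7, 10, 12], [2, 4, 9, 11], [5, 8, 13], [6, 14], [15]]


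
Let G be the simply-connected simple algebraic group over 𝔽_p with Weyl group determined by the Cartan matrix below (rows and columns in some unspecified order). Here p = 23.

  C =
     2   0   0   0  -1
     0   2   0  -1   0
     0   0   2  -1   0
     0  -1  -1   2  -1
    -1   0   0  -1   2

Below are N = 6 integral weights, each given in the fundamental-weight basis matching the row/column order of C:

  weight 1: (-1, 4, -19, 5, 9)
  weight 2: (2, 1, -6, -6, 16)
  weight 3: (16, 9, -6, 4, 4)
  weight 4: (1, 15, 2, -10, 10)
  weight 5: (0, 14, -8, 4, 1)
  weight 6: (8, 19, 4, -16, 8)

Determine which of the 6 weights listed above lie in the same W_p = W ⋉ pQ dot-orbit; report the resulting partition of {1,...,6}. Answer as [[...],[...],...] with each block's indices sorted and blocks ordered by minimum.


Cartan matrix: type D_5 (|W|=1920); un-permuting the 5 rows.

Ā_23 reps of the 6 weights (D_5, coords as presented):

    1: (2, 7, 6, 3, 0)
    2: (3, 5, 2, 3, 3)
    3: (3, 4, 9, 1, 0)
    4: (2, 7, 6, 3, 0)
    5: (1, 13, 5, 2, 0)
    6: (3, 4, 9, 1, 0)

The 6 indices split into 4 linkage classes (same alcove rep ⇔ same W_23-dot-orbit):

[[1, 4], [2], [3, 6], [5]]


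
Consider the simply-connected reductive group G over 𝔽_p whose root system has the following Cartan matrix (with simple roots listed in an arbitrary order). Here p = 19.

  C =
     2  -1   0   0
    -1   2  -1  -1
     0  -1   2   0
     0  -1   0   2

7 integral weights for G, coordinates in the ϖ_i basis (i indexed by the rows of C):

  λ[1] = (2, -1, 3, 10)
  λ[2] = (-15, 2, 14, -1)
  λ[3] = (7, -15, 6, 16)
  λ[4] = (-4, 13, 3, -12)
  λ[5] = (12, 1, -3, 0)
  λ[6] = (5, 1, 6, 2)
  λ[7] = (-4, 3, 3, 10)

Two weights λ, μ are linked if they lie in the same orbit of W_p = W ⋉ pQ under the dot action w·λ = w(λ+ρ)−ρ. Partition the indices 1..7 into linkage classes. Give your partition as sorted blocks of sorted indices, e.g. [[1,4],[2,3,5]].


Root system D_4: the 4×4 matrix C matches after relabeling.

Ā_19 reps of the 7 weights (D_4, coords as presented):

  λ_1+ρ ↦ (3, 0, 4, 11);  λ_2+ρ ↦ (3, 0, 4, 11);  λ_3+ρ ↦ (6, 1, 7, 3);  λ_4+ρ ↦ (3, 0, 4, 11);  λ_5+ρ ↦ (13, 0, 2, 1);  λ_6+ρ ↦ (6, 1, 7, 3);  λ_7+ρ ↦ (3, 0, 4, 11)

3 distinct reps among the 7 weights ⇒ 3 W_19-linkage classes:

[[1, 2, 4, 7], [3, 6], [5]]


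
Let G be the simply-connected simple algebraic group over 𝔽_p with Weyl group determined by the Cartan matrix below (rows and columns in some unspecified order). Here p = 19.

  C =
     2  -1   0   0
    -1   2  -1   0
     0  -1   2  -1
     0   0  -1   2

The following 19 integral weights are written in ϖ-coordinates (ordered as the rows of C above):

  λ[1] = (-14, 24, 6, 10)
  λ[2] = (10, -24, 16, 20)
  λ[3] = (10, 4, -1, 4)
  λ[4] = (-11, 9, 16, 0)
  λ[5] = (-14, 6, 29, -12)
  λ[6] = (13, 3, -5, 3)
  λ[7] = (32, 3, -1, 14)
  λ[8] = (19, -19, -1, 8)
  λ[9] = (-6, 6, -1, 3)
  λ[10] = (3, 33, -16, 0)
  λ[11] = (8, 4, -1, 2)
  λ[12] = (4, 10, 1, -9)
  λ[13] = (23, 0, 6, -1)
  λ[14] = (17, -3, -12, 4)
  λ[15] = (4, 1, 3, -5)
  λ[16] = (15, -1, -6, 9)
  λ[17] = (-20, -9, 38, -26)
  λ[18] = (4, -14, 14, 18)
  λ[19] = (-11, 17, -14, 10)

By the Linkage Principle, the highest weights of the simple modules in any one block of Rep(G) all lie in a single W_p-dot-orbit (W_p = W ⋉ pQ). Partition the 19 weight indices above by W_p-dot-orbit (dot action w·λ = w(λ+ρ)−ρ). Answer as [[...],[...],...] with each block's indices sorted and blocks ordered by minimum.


Dynkin diagram of C (from the 6 off-diagonal −1 entries): A_4.

Each λ_j+ρ reduced to Ā_19; 4-tuples below use C's row order:

  λ_1+ρ ↦ (6, 5, 1, 7)
  λ_2+ρ ↦ (5, 2, 0, 4)
  λ_3+ρ ↦ (9, 5, 0, 3)
  λ_4+ρ ↦ (1, 0, 9, 8)
  λ_5+ρ ↦ (6, 5, 1, 7)
  λ_6+ρ ↦ (14, 0, 4, 0)
  λ_7+ρ ↦ (14, 0, 4, 0)
  λ_8+ρ ↦ (1, 0, 9, 8)
  λ_9+ρ ↦ (5, 2, 0, 4)
  λ_10+ρ ↦ (14, 0, 4, 0)
  λ_11+ρ ↦ (9, 5, 0, 3)
  λ_12+ρ ↦ (5, 5, 6, 2)
  λ_13+ρ ↦ (6, 5, 1, 7)
  λ_14+ρ ↦ (5, 5, 6, 2)
  λ_15+ρ ↦ (5, 2, 0, 4)
  λ_16+ρ ↦ (9, 5, 0, 3)
  λ_17+ρ ↦ (6, 5, 1, 7)
  λ_18+ρ ↦ (5, 2, 0, 4)
  λ_19+ρ ↦ (5, 5, 6, 2)

Linkage partition of the 19 weights (6 classes, p=19):

[[1, 5, 13, 17], [2, 9, 15, 18], [3, 11, 16], [4, 8], [6, 7, 10], [12, 14, 19]]


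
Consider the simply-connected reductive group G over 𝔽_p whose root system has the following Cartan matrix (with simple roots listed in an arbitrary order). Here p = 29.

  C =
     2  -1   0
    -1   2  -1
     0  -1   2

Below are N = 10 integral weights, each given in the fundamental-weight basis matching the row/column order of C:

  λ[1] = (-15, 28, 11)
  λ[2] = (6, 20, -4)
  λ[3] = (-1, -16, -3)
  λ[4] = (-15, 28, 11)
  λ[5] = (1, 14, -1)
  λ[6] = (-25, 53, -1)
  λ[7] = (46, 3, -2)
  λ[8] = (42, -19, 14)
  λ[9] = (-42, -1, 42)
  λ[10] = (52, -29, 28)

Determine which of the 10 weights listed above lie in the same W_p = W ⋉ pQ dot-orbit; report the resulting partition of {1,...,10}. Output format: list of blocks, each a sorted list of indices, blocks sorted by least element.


Cartan matrix: type A_3 (|W|=24); un-permuting the 3 rows.

Alcove-folded reps (p=29, 10 weights, presented ϖ-order):

  1: (2, 15, 0) · 2: (7, 18, 3) · 3: (2, 15, 0) · 4: (2, 15, 0) · 5: (2, 15, 0) · 6: (0, 4, 24) · 7: (7, 18, 3) · 8: (11, 4, 11) · 9: (2, 15, 0) · 10: (0, 4, 24)

Linkage partition of the 10 weights (4 classes, p=29):

[[1, 3, 4, 5, 9], [2, 7], [6, 10], [8]]


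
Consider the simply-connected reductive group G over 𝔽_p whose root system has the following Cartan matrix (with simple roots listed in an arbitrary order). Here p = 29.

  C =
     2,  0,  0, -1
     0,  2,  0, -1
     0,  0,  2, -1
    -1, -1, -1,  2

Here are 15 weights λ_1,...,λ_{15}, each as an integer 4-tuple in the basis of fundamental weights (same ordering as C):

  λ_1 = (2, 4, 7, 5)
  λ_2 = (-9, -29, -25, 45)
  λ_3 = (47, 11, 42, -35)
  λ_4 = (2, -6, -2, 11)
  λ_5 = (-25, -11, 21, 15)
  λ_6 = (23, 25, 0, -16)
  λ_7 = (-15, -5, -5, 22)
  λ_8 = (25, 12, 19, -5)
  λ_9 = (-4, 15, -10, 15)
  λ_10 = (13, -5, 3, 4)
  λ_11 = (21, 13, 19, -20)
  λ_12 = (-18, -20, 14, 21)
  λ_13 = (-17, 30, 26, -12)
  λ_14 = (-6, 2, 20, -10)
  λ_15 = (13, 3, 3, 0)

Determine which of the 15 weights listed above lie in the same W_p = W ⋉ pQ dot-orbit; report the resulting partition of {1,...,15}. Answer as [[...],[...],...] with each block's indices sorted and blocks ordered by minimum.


D_4 Cartan matrix, 4 simple roots permuted; ρ=(1,1,1,1).

Folding the 15 weights λ_j+ρ into Ā_29 (reps in the given 4-coord order):

    [1] (3, 5, 8, 6)
    [2] (3, 5, 1, 6)
    [3] (3, 5, 8, 6)
    [4] (3, 5, 1, 6)
    [5] (6, 8, 4, 1)
    [6] (3, 5, 8, 6)
    [7] (14, 4, 4, 1)
    [8] (0, 13, 6, 3)
    [9] (0, 13, 6, 3)
    [10] (14, 4, 4, 1)
    [11] (3, 5, 1, 6)
    [12] (3, 5, 1, 6)
    [13] (9, 2, 2, 0)
    [14] (3, 5, 1, 6)
    [15] (14, 4, 4, 1)

6 distinct reps among the 15 weights ⇒ 6 W_29-linkage classes:

[[1, 3, 6], [2, 4, 11, 12, 14], [5], [7, 10, 15], [8, 9], [13]]


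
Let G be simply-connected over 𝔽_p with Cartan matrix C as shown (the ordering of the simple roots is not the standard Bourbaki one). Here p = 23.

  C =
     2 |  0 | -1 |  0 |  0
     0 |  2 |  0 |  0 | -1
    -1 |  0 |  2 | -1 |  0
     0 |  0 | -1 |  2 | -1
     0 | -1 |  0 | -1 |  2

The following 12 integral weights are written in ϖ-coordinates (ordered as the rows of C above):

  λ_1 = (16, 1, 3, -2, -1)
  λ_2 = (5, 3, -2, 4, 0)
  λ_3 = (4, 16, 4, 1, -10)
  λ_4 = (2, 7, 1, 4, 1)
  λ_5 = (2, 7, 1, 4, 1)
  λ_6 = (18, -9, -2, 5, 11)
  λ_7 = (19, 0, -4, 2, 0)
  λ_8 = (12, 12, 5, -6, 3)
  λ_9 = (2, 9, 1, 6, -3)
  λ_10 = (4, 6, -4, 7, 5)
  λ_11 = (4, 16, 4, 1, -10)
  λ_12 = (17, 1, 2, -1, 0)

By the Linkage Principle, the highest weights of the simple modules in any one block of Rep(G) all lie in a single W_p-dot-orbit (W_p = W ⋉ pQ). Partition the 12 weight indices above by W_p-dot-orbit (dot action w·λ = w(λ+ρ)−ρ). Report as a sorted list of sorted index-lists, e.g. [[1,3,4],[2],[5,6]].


A_5 Cartan matrix, 5 simple roots permuted; ρ=(1,1,1,1,1).

λ_j+ρ reflected into Ā_23 (⟨·,θ^∨⟩≤23); 5-tuples as given:

    [1] (17, 1, 3, 0, 1)
    [2] (5, 4, 1, 4, 1)
    [3] (3, 8, 2, 5, 2)
    [4] (3, 8, 2, 5, 2)
    [5] (3, 8, 2, 5, 2)
    [6] (5, 4, 1, 4, 1)
    [7] (17, 1, 3, 0, 1)
    [8] (5, 4, 1, 4, 1)
    [9] (3, 8, 2, 5, 2)
    [10] (2, 7, 3, 5, 6)
    [11] (3, 8, 2, 5, 2)
    [12] (17, 1, 3, 0, 1)

Grouping the 12 weights by Ā_23-representative: 4 linkage classes.

[[1, 7, 12], [2, 6, 8], [3, 4, 5, 9, 11], [10]]


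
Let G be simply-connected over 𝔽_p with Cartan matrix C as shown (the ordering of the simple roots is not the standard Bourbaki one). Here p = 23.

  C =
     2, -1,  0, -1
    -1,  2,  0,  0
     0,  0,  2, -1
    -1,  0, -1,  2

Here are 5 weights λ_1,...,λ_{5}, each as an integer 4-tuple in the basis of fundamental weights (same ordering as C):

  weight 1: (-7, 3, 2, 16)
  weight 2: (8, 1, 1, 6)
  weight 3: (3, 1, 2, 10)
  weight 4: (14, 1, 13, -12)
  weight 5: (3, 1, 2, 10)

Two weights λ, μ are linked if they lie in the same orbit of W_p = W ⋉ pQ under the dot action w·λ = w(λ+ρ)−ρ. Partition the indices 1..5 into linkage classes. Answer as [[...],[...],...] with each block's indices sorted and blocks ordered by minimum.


Root system A_4: the 4×4 matrix C matches after relabeling.

Alcove-folded reps (p=23, 5 weights, presented ϖ-order):

  1: (4, 2, 3, 11)
  2: (9, 2, 2, 7)
  3: (4, 2, 3, 11)
  4: (4, 2, 3, 11)
  5: (4, 2, 3, 11)

The 5 indices split into 2 linkage classes (same alcove rep ⇔ same W_23-dot-orbit):

[[1, 3, 4, 5], [2]]


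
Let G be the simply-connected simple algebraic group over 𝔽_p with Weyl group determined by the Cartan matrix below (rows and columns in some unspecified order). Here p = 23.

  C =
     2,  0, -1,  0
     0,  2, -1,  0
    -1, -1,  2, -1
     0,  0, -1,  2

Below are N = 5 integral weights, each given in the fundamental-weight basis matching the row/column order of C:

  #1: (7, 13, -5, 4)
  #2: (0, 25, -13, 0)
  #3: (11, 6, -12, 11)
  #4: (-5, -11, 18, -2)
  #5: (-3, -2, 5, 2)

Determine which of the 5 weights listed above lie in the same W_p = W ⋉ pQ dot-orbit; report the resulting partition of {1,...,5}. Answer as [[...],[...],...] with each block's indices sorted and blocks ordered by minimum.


Dynkin diagram of C (from the 6 off-diagonal −1 entries): D_4.

Ā_23 reps of the 5 weights (D_4, coords as presented):

  [1] (4, 10, 4, 1) · [2] (1, 4, 7, 1) · [3] (1, 4, 7, 1) · [4] (4, 10, 4, 1) · [5] (2, 1, 3, 3)

The 5 indices split into 3 linkage classes (same alcove rep ⇔ same W_23-dot-orbit):

[[1, 4], [2, 3], [5]]


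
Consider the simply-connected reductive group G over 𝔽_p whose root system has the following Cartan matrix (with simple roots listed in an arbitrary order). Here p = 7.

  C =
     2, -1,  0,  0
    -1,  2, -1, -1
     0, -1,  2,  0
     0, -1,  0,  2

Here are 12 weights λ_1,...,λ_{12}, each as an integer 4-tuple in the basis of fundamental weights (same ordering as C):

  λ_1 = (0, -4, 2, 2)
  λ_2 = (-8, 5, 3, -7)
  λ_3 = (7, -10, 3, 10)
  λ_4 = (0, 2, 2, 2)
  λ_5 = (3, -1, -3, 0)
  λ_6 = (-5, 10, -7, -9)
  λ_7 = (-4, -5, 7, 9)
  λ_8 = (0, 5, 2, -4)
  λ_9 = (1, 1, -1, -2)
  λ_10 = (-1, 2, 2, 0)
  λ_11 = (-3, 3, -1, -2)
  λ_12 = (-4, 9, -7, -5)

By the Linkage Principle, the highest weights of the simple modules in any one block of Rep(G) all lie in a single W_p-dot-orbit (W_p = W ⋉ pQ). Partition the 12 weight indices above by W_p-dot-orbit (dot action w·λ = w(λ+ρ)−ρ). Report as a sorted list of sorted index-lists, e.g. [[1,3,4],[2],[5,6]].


Dynkin diagram of C (from the 6 off-diagonal −1 entries): D_4.

Each λ_j+ρ reduced to Ā_7; 4-tuples below use C's row order:

  [1] (2, 1, 0, 0) · [2] (0, 0, 3, 1) · [3] (2, 1, 0, 1) · [4] (2, 1, 0, 0) · [5] (2, 1, 0, 1) · [6] (2, 1, 0, 0) · [7] (0, 0, 3, 1) · [8] (2, 1, 0, 0) · [9] (2, 1, 0, 1) · [10] (0, 0, 3, 1) · [11] (2, 1, 0, 1) · [12] (0, 0, 3, 1)

Grouping the 12 weights by Ā_7-representative: 3 linkage classes.

[[1, 4, 6, 8], [2, 7, 10, 12], [3, 5, 9, 11]]


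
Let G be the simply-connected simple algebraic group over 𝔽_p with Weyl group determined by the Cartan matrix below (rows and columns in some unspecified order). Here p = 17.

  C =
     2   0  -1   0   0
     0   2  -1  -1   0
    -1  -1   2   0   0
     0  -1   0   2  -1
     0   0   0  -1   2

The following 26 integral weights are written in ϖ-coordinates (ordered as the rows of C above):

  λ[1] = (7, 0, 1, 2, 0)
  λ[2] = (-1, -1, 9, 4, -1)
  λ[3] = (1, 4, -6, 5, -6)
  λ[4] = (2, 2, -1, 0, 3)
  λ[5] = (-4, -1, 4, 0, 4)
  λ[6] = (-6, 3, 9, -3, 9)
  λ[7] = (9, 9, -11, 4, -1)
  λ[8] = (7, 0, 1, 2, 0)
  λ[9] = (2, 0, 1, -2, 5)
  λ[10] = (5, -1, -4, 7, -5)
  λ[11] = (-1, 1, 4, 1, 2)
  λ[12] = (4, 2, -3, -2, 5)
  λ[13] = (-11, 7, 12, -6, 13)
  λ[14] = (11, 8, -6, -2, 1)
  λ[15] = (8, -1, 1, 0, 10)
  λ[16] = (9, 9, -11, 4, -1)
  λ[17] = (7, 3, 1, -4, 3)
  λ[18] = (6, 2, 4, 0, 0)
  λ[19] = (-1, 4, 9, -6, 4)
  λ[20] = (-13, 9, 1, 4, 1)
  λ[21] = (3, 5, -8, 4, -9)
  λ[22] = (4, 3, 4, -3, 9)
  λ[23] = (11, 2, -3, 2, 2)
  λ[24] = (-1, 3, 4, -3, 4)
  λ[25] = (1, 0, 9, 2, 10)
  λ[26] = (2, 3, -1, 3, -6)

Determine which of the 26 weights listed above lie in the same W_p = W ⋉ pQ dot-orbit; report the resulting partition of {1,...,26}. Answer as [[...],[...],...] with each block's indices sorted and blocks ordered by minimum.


Cartan matrix: type A_5 (|W|=720); un-permuting the 5 rows.

Each λ_j+ρ reduced to Ā_17; 5-tuples below use C's row order:

  λ_1 → (8, 1, 2, 3, 1) · λ_2 → (0, 0, 10, 5, 0) · λ_3 → (3, 0, 2, 1, 5) · λ_4 → (3, 3, 0, 1, 4) · λ_5 → (3, 0, 2, 1, 5) · λ_6 → (0, 2, 5, 2, 3) · λ_7 → (0, 0, 10, 5, 0) · λ_8 → (8, 1, 2, 3, 1) · λ_9 → (3, 0, 2, 1, 5) · λ_10 → (3, 3, 0, 1, 4) · λ_11 → (0, 2, 5, 2, 3) · λ_12 → (3, 0, 2, 1, 5) · λ_13 → (3, 3, 0, 1, 4) · λ_14 → (7, 3, 5, 1, 1) · λ_15 → (3, 0, 2, 1, 5) · λ_16 → (0, 0, 10, 5, 0) · λ_17 → (8, 1, 2, 3, 1) · λ_18 → (7, 3, 5, 1, 1) · λ_19 → (0, 0, 10, 5, 0) · λ_20 → (0, 0, 10, 5, 0) · λ_21 → (3, 3, 0, 1, 4) · λ_22 → (0, 2, 5, 2, 3) · λ_23 → (8, 1, 2, 3, 1) · λ_24 → (0, 2, 5, 2, 3) · λ_25 → (8, 1, 2, 3, 1) · λ_26 → (3, 3, 0, 1, 4)

6 distinct reps among the 26 weights ⇒ 6 W_17-linkage classes:

[[1, 8, 17, 23, 25], [2, 7, 16, 19, 20], [3, 5, 9, 12, 15], [4, 10, 13, 21, 26], [6, 11, 22, 24], [14, 18]]


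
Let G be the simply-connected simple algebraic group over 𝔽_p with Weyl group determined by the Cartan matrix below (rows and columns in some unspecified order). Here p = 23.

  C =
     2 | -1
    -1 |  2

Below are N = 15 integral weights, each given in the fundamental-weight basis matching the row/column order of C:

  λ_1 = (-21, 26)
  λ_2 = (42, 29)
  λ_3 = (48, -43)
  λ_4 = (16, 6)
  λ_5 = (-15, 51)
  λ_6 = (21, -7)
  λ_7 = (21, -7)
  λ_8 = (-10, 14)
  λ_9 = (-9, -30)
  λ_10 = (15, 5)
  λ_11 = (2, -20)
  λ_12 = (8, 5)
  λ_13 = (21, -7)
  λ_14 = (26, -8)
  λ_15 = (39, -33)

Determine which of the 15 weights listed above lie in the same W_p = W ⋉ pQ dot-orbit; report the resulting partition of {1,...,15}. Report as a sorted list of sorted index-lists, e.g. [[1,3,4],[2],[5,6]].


A_2 Cartan matrix, 2 simple roots permuted; ρ=(1,1).

W_23-reps of the 15 weights in Ā_23 (same 2-coord order as C):

  λ_1+ρ ↦ (16, 3)
  λ_2+ρ ↦ (16, 3)
  λ_3+ρ ↦ (16, 3)
  λ_4+ρ ↦ (16, 6)
  λ_5+ρ ↦ (9, 6)
  λ_6+ρ ↦ (16, 6)
  λ_7+ρ ↦ (16, 6)
  λ_8+ρ ↦ (9, 6)
  λ_9+ρ ↦ (9, 6)
  λ_10+ρ ↦ (16, 6)
  λ_11+ρ ↦ (16, 3)
  λ_12+ρ ↦ (9, 6)
  λ_13+ρ ↦ (16, 6)
  λ_14+ρ ↦ (16, 3)
  λ_15+ρ ↦ (9, 6)

Linkage partition of the 15 weights (3 classes, p=23):

[[1, 2, 3, 11, 14], [4, 6, 7, 10, 13], [5, 8, 9, 12, 15]]


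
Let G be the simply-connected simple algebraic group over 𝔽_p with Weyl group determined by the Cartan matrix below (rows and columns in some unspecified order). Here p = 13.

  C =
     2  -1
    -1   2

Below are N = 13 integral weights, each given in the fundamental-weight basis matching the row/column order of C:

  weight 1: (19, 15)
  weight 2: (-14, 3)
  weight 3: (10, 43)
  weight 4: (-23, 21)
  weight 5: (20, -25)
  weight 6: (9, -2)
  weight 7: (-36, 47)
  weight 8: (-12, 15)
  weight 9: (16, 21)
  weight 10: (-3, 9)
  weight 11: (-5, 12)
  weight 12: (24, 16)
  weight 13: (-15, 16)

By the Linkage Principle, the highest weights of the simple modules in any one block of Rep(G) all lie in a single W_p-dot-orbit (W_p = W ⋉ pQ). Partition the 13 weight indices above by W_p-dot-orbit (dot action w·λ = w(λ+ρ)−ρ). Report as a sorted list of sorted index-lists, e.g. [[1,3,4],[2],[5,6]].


A_2 Cartan matrix, 2 simple roots permuted; ρ=(1,1).

Each λ_j+ρ reduced to Ā_13; 2-tuples below use C's row order:

  1: (7, 3);  2: (4, 9);  3: (8, 2);  4: (4, 9);  5: (8, 2);  6: (9, 1);  7: (4, 9);  8: (8, 2);  9: (4, 9);  10: (2, 8);  11: (4, 9);  12: (9, 1);  13: (9, 1)

Grouping the 13 weights by Ā_13-representative: 5 linkage classes.

[[1], [2, 4, 7, 9, 11], [3, 5, 8], [6, 12, 13], [10]]


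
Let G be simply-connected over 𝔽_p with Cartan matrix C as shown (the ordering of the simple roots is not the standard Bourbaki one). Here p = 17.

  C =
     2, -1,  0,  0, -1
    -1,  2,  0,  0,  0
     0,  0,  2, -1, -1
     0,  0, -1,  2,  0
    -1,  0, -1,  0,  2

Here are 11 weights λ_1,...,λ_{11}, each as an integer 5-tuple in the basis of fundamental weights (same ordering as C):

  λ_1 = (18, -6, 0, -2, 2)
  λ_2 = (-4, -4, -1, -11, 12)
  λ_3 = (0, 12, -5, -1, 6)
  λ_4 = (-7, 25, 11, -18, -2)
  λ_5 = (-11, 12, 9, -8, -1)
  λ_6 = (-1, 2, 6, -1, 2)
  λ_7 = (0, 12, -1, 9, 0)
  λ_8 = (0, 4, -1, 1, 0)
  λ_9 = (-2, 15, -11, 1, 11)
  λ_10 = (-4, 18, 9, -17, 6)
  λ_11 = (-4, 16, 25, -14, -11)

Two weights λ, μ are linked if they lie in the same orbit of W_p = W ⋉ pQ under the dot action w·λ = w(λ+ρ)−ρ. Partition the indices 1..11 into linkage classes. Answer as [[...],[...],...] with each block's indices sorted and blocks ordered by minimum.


Cartan matrix: type A_5 (|W|=720); un-permuting the 5 rows.

Each λ_j+ρ reduced to Ā_17; 5-tuples below use C's row order:

  1: (11, 1, 3, 0, 2) · 2: (0, 3, 7, 0, 3) · 3: (1, 9, 0, 0, 3) · 4: (3, 0, 1, 6, 2) · 5: (0, 3, 7, 0, 3) · 6: (0, 3, 7, 0, 3) · 7: (1, 5, 0, 2, 1) · 8: (1, 5, 0, 2, 1) · 9: (1, 5, 0, 2, 1) · 10: (1, 0, 2, 4, 0) · 11: (1, 9, 0, 0, 3)

6 distinct reps among the 11 weights ⇒ 6 W_17-linkage classes:

[[1], [2, 5, 6], [3, 11], [4], [7, 8, 9], [10]]


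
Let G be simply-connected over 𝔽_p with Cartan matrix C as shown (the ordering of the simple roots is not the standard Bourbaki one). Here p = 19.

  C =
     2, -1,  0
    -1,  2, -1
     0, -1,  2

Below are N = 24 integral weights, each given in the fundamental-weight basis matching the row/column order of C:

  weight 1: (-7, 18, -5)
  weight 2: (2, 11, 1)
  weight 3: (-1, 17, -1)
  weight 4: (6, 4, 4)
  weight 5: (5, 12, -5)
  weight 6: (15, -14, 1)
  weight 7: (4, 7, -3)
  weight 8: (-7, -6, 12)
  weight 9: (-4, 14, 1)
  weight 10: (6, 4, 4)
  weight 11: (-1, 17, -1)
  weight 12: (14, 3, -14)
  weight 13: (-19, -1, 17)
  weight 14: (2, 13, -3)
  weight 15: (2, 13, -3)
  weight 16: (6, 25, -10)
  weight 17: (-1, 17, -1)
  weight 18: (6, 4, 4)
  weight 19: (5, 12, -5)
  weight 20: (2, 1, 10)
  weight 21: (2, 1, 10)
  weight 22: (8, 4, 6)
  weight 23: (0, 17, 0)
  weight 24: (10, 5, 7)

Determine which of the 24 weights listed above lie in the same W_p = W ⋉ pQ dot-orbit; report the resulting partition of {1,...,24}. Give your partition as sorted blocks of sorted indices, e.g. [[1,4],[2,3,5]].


A_3 Cartan matrix, 3 simple roots permuted; ρ=(1,1,1).

Each λ_j+ρ reduced to Ā_19; 3-tuples below use C's row order:

  1: (6, 9, 4)
  2: (3, 12, 2)
  3: (0, 18, 0)
  4: (7, 5, 5)
  5: (6, 9, 4)
  6: (3, 2, 11)
  7: (5, 6, 2)
  8: (5, 6, 2)
  9: (3, 12, 2)
  10: (7, 5, 5)
  11: (0, 18, 0)
  12: (6, 9, 4)
  13: (0, 18, 0)
  14: (3, 12, 2)
  15: (3, 12, 2)
  16: (7, 5, 5)
  17: (0, 18, 0)
  18: (7, 5, 5)
  19: (6, 9, 4)
  20: (3, 2, 11)
  21: (3, 2, 11)
  22: (7, 5, 5)
  23: (0, 18, 0)
  24: (5, 6, 2)

These 24 weights hit 6 W_19-dot-orbits; sizes (4, 4, 5, 5, 3, 3):

[[1, 5, 12, 19], [2, 9, 14, 15], [3, 11, 13, 17, 23], [4, 10, 16, 18, 22], [6, 20, 21], [7, 8, 24]]


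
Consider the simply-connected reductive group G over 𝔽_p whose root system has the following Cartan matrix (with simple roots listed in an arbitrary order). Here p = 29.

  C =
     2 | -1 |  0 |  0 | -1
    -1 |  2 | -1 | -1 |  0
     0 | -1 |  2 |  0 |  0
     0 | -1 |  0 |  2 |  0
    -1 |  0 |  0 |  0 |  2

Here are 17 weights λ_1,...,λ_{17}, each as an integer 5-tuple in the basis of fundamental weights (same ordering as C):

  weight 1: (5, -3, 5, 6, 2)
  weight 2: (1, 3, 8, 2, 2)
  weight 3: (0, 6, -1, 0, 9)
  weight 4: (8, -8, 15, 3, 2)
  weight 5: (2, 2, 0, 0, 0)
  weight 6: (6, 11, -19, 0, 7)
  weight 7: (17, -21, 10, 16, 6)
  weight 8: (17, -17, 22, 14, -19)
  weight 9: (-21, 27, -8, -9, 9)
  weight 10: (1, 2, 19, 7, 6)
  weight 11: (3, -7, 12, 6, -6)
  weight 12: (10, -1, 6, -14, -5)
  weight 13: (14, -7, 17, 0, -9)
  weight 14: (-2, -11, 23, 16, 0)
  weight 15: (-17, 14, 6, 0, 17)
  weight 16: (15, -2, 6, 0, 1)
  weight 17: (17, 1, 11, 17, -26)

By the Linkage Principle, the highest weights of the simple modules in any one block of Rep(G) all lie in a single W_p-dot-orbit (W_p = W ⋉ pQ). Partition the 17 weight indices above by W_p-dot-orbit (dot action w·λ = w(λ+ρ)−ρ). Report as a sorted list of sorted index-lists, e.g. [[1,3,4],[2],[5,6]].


Type D_5, rank 5, |W|=1920; reorder rows/cols to standard.

Ā_29 reps of the 17 weights (D_5, coords as presented):

    1: (4, 2, 4, 5, 3)
    2: (2, 4, 9, 3, 3)
    3: (1, 7, 0, 1, 10)
    4: (2, 4, 9, 3, 3)
    5: (3, 3, 1, 1, 1)
    6: (1, 1, 12, 5, 8)
    7: (2, 4, 9, 3, 3)
    8: (4, 1, 6, 0, 2)
    9: (1, 7, 0, 1, 10)
    10: (2, 4, 9, 3, 3)
    11: (4, 1, 6, 0, 2)
    12: (4, 1, 6, 0, 2)
    13: (1, 1, 12, 5, 8)
    14: (1, 1, 12, 5, 8)
    15: (4, 1, 6, 0, 2)
    16: (4, 1, 6, 0, 2)
    17: (2, 4, 9, 3, 3)

6 distinct reps among the 17 weights ⇒ 6 W_29-linkage classes:

[[1], [2, 4, 7, 10, 17], [3, 9], [5], [6, 13, 14], [8, 11, 12, 15, 16]]


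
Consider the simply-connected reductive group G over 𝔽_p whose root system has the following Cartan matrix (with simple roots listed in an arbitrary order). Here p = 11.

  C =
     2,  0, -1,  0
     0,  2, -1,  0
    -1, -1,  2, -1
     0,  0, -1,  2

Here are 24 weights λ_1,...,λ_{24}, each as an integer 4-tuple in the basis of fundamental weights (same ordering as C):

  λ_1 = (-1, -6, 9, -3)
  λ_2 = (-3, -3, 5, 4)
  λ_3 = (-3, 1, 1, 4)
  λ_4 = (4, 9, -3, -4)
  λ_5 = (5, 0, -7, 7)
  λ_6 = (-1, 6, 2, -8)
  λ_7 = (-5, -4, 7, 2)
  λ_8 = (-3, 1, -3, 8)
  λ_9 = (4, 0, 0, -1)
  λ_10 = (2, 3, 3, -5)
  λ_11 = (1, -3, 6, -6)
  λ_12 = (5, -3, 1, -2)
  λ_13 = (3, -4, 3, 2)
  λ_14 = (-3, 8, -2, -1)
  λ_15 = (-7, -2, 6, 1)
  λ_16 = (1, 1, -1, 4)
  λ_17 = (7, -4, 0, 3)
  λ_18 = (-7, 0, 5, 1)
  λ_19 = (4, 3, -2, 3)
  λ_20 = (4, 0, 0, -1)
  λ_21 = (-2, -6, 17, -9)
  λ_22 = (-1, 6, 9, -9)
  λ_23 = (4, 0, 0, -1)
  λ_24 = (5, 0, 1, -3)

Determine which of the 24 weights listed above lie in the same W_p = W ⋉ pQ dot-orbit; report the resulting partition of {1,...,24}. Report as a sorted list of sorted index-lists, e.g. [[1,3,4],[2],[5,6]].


Cartan matrix: type D_4 (|W|=192); un-permuting the 4 rows.

λ_j+ρ reflected into Ā_11 (⟨·,θ^∨⟩≤11); 4-tuples as given:

  λ_1 → (0, 5, 1, 2);  λ_2 → (2, 2, 0, 5);  λ_3 → (2, 2, 0, 5);  λ_4 → (0, 5, 1, 2);  λ_5 → (0, 5, 1, 2);  λ_6 → (4, 3, 0, 3);  λ_7 → (4, 3, 0, 3);  λ_8 → (2, 2, 0, 5);  λ_9 → (5, 1, 1, 0);  λ_10 → (3, 4, 0, 4);  λ_11 → (2, 2, 0, 5);  λ_12 → (5, 1, 1, 0);  λ_13 → (4, 3, 0, 3);  λ_14 → (0, 5, 1, 2);  λ_15 → (6, 1, 0, 2);  λ_16 → (2, 2, 0, 5);  λ_17 → (6, 1, 0, 2);  λ_18 → (6, 1, 0, 2);  λ_19 → (4, 3, 0, 3);  λ_20 → (5, 1, 1, 0);  λ_21 → (5, 1, 1, 0);  λ_22 → (6, 1, 0, 2);  λ_23 → (5, 1, 1, 0);  λ_24 → (6, 1, 0, 2)

Partition of {1..24} into 6 W_11-dot-orbits:

[[1, 4, 5, 14], [2, 3, 8, 11, 16], [6, 7, 13, 19], [9, 12, 20, 21, 23], [10], [15, 17, 18, 22, 24]]


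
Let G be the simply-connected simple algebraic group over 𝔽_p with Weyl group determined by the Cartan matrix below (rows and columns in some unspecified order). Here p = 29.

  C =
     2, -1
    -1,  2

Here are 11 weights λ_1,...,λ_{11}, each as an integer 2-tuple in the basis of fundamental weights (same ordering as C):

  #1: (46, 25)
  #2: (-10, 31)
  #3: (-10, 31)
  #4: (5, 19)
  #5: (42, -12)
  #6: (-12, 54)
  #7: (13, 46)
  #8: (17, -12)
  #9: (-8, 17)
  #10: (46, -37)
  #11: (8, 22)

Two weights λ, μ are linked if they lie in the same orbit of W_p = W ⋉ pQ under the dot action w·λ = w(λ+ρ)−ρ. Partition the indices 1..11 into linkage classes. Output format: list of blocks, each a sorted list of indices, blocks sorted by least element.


C ↔ A_2 under row/col permutation; |W(A_2)| = 6.

Ā_29 reps of the 11 weights (A_2, coords as presented):

  λ_1 → (15, 3)
  λ_2 → (6, 20)
  λ_3 → (6, 20)
  λ_4 → (6, 20)
  λ_5 → (15, 3)
  λ_6 → (15, 3)
  λ_7 → (15, 3)
  λ_8 → (7, 11)
  λ_9 → (7, 11)
  λ_10 → (7, 11)
  λ_11 → (6, 20)

3 distinct reps among the 11 weights ⇒ 3 W_29-linkage classes:

[[1, 5, 6, 7], [2, 3, 4, 11], [8, 9, 10]]


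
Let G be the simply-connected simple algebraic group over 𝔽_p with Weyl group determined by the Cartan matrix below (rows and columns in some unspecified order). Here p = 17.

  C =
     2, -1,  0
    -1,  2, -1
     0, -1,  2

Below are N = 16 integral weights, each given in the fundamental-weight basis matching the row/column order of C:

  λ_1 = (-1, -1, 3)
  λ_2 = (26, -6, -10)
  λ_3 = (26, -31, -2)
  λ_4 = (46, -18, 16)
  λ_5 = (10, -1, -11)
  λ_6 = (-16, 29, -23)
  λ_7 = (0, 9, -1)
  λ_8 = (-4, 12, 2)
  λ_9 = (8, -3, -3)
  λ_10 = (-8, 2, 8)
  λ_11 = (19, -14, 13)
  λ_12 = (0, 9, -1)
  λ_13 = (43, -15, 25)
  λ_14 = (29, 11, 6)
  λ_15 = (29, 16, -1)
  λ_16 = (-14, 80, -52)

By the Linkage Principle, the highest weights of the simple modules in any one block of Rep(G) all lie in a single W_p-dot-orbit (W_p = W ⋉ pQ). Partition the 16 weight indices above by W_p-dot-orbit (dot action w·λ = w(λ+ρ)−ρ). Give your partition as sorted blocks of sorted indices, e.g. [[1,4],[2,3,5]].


A_3 Cartan matrix, 3 simple roots permuted; ρ=(1,1,1).

W_17-reps of the 16 weights in Ā_17 (same 3-coord order as C):

  [1] (0, 0, 4) · [2] (3, 4, 5) · [3] (3, 10, 3) · [4] (0, 0, 4) · [5] (1, 10, 0) · [6] (5, 2, 2) · [7] (1, 10, 0) · [8] (3, 10, 3) · [9] (5, 2, 2) · [10] (3, 4, 5) · [11] (3, 10, 3) · [12] (1, 10, 0) · [13] (3, 4, 5) · [14] (5, 2, 2) · [15] (0, 0, 4) · [16] (0, 0, 4)

These 16 weights hit 5 W_17-dot-orbits; sizes (4, 3, 3, 3, 3):

[[1, 4, 15, 16], [2, 10, 13], [3, 8, 11], [5, 7, 12], [6, 9, 14]]
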